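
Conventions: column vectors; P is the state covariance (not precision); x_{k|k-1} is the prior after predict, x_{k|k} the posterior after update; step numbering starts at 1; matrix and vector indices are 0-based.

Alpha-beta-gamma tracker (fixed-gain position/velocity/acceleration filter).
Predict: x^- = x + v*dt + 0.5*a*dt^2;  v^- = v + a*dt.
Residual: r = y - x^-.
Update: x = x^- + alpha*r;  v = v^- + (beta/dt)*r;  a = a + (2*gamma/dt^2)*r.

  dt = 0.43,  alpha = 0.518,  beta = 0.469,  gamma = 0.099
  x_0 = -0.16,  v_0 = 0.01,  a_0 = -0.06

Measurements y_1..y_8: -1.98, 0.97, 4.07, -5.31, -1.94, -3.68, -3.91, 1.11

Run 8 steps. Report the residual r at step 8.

resid = 8.4929

step 1: x_pred=-0.1612  r=-1.8188  x^+=-1.1034  v^+=-1.9995  a^+=-2.0076
step 2: x_pred=-2.1488  r=3.1188  x^+=-0.5332  v^+=0.5388  a^+=1.3321
step 3: x_pred=-0.1784  r=4.2484  x^+=2.0223  v^+=5.7453  a^+=5.8815
step 4: x_pred=5.0365  r=-10.3465  x^+=-0.3230  v^+=-3.0105  a^+=-5.1981
step 5: x_pred=-2.0981  r=0.1581  x^+=-2.0162  v^+=-5.0733  a^+=-5.0288
step 6: x_pred=-4.6626  r=0.9826  x^+=-4.1536  v^+=-6.1639  a^+=-3.9766
step 7: x_pred=-7.1718  r=3.2618  x^+=-5.4822  v^+=-4.3163  a^+=-0.4837
step 8: x_pred=-7.3829  r=8.4929  x^+=-2.9836  v^+=4.7389  a^+=8.6109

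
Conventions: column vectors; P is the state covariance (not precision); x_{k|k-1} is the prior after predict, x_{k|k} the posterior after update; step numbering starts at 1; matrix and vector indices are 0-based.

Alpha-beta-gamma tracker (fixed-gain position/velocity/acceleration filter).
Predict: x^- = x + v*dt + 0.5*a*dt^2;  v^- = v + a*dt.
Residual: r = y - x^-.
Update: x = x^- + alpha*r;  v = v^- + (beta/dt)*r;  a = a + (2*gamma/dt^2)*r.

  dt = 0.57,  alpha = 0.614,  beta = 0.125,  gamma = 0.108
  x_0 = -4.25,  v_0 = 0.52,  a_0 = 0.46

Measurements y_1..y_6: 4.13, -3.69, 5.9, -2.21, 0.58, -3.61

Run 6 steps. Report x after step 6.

step 1: x_pred=-3.8789  r=8.0089  x^+=1.0386  v^+=2.5385  a^+=5.7845
step 2: x_pred=3.4252  r=-7.1152  x^+=-0.9435  v^+=4.2753  a^+=1.0541
step 3: x_pred=1.6646  r=4.2354  x^+=4.2652  v^+=5.8050  a^+=3.8699
step 4: x_pred=8.2026  r=-10.4126  x^+=1.8093  v^+=5.7273  a^+=-3.0527
step 5: x_pred=4.5779  r=-3.9979  x^+=2.1232  v^+=3.1106  a^+=-5.7106
step 6: x_pred=2.9685  r=-6.5785  x^+=-1.0707  v^+=-1.5871  a^+=-10.0841

x_post = -1.0707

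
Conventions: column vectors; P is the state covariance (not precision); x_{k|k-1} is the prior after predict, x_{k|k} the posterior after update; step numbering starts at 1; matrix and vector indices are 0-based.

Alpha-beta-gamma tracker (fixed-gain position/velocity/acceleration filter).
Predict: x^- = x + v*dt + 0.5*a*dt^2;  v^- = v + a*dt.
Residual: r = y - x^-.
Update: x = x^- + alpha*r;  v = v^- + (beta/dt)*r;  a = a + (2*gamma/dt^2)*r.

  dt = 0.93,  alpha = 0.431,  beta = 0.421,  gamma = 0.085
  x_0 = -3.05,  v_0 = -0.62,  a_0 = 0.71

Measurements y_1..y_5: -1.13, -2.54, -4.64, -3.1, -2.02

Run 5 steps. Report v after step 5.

step 1: x_pred=-3.3196  r=2.1896  x^+=-2.3759  v^+=1.0315  a^+=1.1404
step 2: x_pred=-0.9234  r=-1.6166  x^+=-1.6202  v^+=1.3602  a^+=0.8226
step 3: x_pred=0.0006  r=-4.6406  x^+=-1.9995  v^+=0.0245  a^+=-0.0895
step 4: x_pred=-2.0154  r=-1.0846  x^+=-2.4829  v^+=-0.5497  a^+=-0.3027
step 5: x_pred=-3.1250  r=1.1050  x^+=-2.6487  v^+=-0.3310  a^+=-0.0855

v_post = -0.3310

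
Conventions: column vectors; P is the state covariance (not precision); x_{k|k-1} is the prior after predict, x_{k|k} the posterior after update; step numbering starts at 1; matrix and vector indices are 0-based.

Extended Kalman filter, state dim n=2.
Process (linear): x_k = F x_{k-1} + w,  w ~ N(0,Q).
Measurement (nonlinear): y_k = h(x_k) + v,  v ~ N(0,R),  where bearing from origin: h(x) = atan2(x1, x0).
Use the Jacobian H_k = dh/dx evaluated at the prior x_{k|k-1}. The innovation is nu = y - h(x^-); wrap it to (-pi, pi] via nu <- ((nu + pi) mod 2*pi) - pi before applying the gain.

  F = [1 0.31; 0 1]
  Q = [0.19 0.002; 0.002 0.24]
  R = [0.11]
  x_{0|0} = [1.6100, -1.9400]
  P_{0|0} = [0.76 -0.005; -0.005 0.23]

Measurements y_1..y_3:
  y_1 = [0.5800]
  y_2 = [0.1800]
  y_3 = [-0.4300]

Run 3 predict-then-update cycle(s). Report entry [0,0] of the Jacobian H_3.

H_jac[0,0] = 0.0647

step 1: x^-=[1.0086, -1.9400]  P^-=[0.9690 0.0683; 0.0683 0.4700]  H_jac=[0.4058 0.2110]  S=[0.3022]  K=[1.3490; 0.4199]  nu=[1.6714]  x^+=[3.2632, -1.2383]  P^+=[0.4191 -0.1028; -0.1028 0.4167]
step 2: x^-=[2.8793, -1.2383]  P^-=[0.5854 0.0283; 0.0283 0.6567]  H_jac=[0.1260 0.2931]  S=[0.1778]  K=[0.4617; 1.1026]  nu=[0.5861]  x^+=[3.1500, -0.5920]  P^+=[0.5475 -0.0622; -0.0622 0.4406]
step 3: x^-=[2.9665, -0.5920]  P^-=[0.7413 0.0764; 0.0764 0.6806]  H_jac=[0.0647 0.3242]  S=[0.1878]  K=[0.3872; 1.2009]  nu=[-0.2330]  x^+=[2.8762, -0.8718]  P^+=[0.7132 -0.0109; -0.0109 0.4097]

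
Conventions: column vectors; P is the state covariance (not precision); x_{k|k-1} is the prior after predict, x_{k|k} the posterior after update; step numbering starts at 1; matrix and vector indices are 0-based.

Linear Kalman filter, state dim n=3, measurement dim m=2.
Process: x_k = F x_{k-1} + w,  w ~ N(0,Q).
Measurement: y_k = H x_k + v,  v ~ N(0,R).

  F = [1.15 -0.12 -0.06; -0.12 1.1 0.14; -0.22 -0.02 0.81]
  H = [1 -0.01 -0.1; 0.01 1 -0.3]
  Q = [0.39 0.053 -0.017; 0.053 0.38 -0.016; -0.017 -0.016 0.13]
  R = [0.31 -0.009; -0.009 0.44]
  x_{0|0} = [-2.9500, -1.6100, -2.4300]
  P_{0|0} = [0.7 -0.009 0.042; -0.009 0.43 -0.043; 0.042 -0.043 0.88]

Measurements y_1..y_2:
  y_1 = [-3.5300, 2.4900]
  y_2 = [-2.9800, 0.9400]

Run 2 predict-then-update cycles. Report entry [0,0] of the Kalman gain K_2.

step 1: x^-=[-3.0535, -1.7572, -1.2871]  P^-=[1.3212 -0.1086 -0.1921; -0.1086 0.9153 0.0514; -0.1921 0.0514 0.7278]  S=[1.6792 -0.0389; -0.0389 1.3891]  K=[0.7987 -0.0048; -0.0583 0.6454; -0.1609 -0.1261]  nu=[-0.6228, 3.8916]  x^+=[-3.5698, 0.7908, -1.6774]  P^+=[0.2495 -0.0061 0.0191; -0.0061 0.3281 0.1449; 0.0191 0.1449 0.6638]
step 2: x^-=[-4.0995, 1.0634, -0.5892]  P^-=[0.7282 -0.0469 -0.1075; -0.0469 0.8391 0.1864; -0.1075 0.1864 0.5662]  S=[1.0668 -0.0257; -0.0257 1.2181]  K=[0.6934 0.0086; -0.0538 0.6415; -0.1554 0.0094]  nu=[1.0712, -0.2592]  x^+=[-3.3590, 0.8395, -0.7581]  P^+=[0.2156 -0.0024 0.0074; -0.0024 0.3330 0.1675; 0.0074 0.1675 0.5402]

K[0,0] = 0.6934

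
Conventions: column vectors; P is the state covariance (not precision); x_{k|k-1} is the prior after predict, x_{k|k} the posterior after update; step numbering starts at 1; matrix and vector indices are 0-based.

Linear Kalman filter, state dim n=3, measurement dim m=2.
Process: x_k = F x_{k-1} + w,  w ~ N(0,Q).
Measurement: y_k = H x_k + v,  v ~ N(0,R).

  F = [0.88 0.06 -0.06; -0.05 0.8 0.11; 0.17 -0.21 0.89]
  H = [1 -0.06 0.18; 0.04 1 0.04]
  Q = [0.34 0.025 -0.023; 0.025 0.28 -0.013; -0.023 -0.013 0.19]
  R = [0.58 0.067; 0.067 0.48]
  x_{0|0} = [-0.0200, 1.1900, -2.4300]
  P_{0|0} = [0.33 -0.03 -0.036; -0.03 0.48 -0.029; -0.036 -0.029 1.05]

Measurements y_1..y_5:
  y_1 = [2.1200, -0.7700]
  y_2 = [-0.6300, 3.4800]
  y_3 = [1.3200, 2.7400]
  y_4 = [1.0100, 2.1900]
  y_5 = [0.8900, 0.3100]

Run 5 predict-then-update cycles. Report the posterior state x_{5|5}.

step 1: x^-=[0.1996, 0.6857, -2.4160]  P^-=[0.6019 0.0032 -0.0603; 0.0032 0.5984 -0.0171; -0.0603 -0.0171 1.0545]  S=[1.1965 0.0600; 0.0600 1.0798]  K=[0.4940 -0.0045; -0.0579 0.5569; 0.1084 0.0150]  nu=[2.3964, -1.3670]  x^+=[1.3897, -0.2143, -2.1767]  P^+=[0.3101 0.0235 -0.1247; 0.0235 0.2634 -0.0222; -0.1247 -0.0222 1.0400]
step 2: x^-=[1.3406, -0.4804, -1.6560]  P^-=[0.6006 0.0221 -0.1374; 0.0221 0.4575 0.0333; -0.1374 0.0333 1.0032]  S=[1.1620 0.0923; 0.0923 0.9441]  K=[0.4949 -0.0053; -0.0384 0.4907; 0.0300 0.0691]  nu=[-1.7014, 3.9730]  x^+=[0.4774, 1.5346, -1.4326]  P^+=[0.3165 0.0242 -0.1574; 0.0242 0.2319 0.0016; -0.1574 0.0016 0.9973]
step 3: x^-=[0.5981, 1.0462, -1.5162]  P^-=[0.6087 0.0168 -0.1576; 0.0168 0.4414 0.0517; -0.1576 0.0517 0.9494]  S=[1.1611 0.0902; 0.0902 0.9288]  K=[0.4998 -0.0110; -0.0377 0.4818; 0.0018 0.0896]  nu=[1.0575, 1.7305]  x^+=[1.1076, 1.8401, -1.3593]  P^+=[0.3196 0.0219 -0.1618; 0.0219 0.2274 0.0119; -0.1618 0.0119 0.9419]
step 4: x^-=[1.1667, 1.2671, -1.4079]  P^-=[0.6110 0.0143 -0.1565; 0.0143 0.4398 0.0539; -0.1565 0.0539 0.9004]  S=[1.1625 0.0880; 0.0880 0.9272]  K=[0.5016 -0.0125; -0.0384 0.4810; -0.0048 0.0907]  nu=[0.1728, 0.9325]  x^+=[1.2416, 1.7090, -1.3242]  P^+=[0.3195 0.0211 -0.1566; 0.0211 0.2269 0.0137; -0.1566 0.0137 0.8928]
step 5: x^-=[1.2746, 1.1595, -1.3264]  P^-=[0.6101 0.0145 -0.1496; 0.0145 0.4393 0.0502; -0.1496 0.0502 0.8624]  S=[1.1630 0.0876; 0.0876 0.9263]  K=[0.5016 -0.0119; -0.0386 0.4807; -0.0041 0.0853]  nu=[-0.0763, -0.8474]  x^+=[1.2464, 0.7551, -1.3983]  P^+=[0.3184 0.0212 -0.1500; 0.0212 0.2268 0.0125; -0.1500 0.0125 0.8557]

x_post = [1.2464, 0.7551, -1.3983]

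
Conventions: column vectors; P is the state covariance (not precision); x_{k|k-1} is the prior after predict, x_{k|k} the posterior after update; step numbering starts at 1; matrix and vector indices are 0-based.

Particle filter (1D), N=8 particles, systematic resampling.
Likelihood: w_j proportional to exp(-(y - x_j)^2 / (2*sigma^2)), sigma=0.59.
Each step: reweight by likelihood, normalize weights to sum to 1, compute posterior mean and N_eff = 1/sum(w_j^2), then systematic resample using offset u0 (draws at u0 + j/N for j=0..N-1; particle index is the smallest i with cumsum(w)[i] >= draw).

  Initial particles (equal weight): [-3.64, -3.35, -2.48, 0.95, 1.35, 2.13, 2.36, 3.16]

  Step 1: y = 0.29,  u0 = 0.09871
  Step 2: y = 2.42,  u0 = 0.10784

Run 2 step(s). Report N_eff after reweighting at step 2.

N_eff = 5.2971

step 1: w=[0.0000, 0.0000, 0.0000, 0.7191, 0.2677, 0.0104, 0.0029, 0.0000]  mean=1.0733  Neff=1.6983  idx=[3, 3, 3, 3, 3, 4, 4, 4]
step 2: w=[0.0558, 0.0558, 0.0558, 0.0558, 0.0558, 0.2403, 0.2403, 0.2403]  mean=1.2383  Neff=5.2971  idx=[1, 4, 5, 5, 6, 6, 7, 7]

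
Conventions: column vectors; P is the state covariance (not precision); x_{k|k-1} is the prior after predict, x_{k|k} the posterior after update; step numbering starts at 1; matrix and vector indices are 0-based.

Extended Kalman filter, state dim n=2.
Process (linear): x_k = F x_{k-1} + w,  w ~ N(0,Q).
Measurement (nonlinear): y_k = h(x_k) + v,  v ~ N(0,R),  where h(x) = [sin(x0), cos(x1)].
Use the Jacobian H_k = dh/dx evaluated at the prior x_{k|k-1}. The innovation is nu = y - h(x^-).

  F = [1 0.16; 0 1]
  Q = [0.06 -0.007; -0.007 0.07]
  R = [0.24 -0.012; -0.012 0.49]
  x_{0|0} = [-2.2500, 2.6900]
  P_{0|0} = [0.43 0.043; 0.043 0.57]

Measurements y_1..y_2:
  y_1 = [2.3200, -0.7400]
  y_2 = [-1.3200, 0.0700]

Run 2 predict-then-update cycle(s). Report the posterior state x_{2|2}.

x_post = [-2.2301, 2.0412]

step 1: x^-=[-1.8196, 2.6900]  P^-=[0.5184 0.1272; 0.1272 0.6400]  H_jac=[-0.2462 0.0000; 0.0000 -0.4364]  S=[0.2714 0.0017; 0.0017 0.6119]  K=[-0.4697 -0.0894; -0.1126 -0.4561]  nu=[3.2892, 0.1598]  x^+=[-3.3788, 2.2468]  P^+=[0.4534 0.0875; 0.0875 0.5091]
step 2: x^-=[-3.0194, 2.2468]  P^-=[0.5545 0.1620; 0.1620 0.5791]  H_jac=[-0.9925 0.0000; 0.0000 -0.7801]  S=[0.7862 0.1134; 0.1134 0.8424]  K=[-0.6918 -0.0569; -0.1296 -0.5188]  nu=[-1.1981, 0.6957]  x^+=[-2.2301, 2.0412]  P^+=[0.1666 0.0251; 0.0251 0.3239]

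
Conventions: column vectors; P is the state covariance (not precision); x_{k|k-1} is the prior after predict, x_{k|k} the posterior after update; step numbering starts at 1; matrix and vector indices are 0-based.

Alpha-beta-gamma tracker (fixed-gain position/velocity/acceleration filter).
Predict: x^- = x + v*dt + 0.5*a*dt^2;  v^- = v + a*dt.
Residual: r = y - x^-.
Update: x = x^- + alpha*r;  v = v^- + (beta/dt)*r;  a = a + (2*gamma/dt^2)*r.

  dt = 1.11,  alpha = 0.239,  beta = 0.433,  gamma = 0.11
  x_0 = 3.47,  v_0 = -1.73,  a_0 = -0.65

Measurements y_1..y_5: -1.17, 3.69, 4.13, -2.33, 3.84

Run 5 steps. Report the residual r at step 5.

step 1: x_pred=1.1493  r=-2.3193  x^+=0.5950  v^+=-3.3562  a^+=-1.0641
step 2: x_pred=-3.7860  r=7.4760  x^+=-1.9992  v^+=-1.6211  a^+=0.2708
step 3: x_pred=-3.6318  r=7.7618  x^+=-1.7768  v^+=1.7073  a^+=1.6567
step 4: x_pred=1.1389  r=-3.4689  x^+=0.3099  v^+=2.1930  a^+=1.0373
step 5: x_pred=3.3831  r=0.4569  x^+=3.4923  v^+=3.5226  a^+=1.1189

resid = 0.4569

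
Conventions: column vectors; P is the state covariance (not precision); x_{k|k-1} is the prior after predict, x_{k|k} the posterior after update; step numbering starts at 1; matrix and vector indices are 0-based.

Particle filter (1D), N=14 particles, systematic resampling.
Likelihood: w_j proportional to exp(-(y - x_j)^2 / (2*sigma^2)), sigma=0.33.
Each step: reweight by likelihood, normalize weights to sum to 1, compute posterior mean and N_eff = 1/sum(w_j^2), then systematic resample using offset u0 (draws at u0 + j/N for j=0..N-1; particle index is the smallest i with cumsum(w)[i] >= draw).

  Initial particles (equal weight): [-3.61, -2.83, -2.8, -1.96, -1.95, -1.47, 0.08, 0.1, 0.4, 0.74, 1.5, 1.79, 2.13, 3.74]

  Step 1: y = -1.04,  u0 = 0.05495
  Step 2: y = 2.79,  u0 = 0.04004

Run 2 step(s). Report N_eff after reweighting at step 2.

N_eff = 13.0000

step 1: w=[0.0000, 0.0000, 0.0000, 0.0431, 0.0468, 0.8979, 0.0066, 0.0054, 0.0002, 0.0000, 0.0000, 0.0000, 0.0000, 0.0000]  mean=-1.4946  Neff=1.2340  idx=[4, 5, 5, 5, 5, 5, 5, 5, 5, 5, 5, 5, 5, 5]
step 2: w=[0.0000, 0.0769, 0.0769, 0.0769, 0.0769, 0.0769, 0.0769, 0.0769, 0.0769, 0.0769, 0.0769, 0.0769, 0.0769, 0.0769]  mean=-1.4700  Neff=13.0000  idx=[1, 2, 3, 4, 5, 6, 7, 8, 8, 9, 10, 11, 12, 13]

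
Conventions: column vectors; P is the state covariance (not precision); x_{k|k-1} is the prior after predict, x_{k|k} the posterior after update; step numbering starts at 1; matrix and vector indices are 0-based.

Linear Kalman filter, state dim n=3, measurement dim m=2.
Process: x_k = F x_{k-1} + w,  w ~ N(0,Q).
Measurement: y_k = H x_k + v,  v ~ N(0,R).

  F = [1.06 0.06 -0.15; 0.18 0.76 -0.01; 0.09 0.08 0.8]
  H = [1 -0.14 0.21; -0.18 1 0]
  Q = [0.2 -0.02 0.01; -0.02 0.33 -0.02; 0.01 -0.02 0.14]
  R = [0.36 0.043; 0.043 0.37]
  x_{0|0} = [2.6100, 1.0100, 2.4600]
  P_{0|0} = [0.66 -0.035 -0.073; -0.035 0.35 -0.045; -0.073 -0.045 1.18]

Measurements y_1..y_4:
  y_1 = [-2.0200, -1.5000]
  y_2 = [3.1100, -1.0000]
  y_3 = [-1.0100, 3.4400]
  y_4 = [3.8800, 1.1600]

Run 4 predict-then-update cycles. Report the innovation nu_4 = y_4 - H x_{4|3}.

step 1: x^-=[2.4582, 1.2128, 2.2837]  P^-=[0.9890 0.1030 -0.1327; 0.1030 0.5450 -0.0381; -0.1327 -0.0381 0.8860]  S=[1.3164 -0.1087; -0.1087 0.9100]  K=[0.7194 0.0035; 0.0626 0.5860; 0.0438 -0.0104]  nu=[-4.7880, -2.2703]  x^+=[-0.9944, -0.4174, 2.0978]  P^+=[0.3081 0.0877 -0.1749; 0.0877 0.2353 -0.0335; -0.1749 -0.0335 0.8833]
step 2: x^-=[-1.3938, -0.5172, 1.5554]  P^-=[0.6343 0.1329 -0.2047; 0.1329 0.5011 -0.0458; -0.2047 -0.0458 0.6811]  S=[0.9137 -0.0070; -0.0070 0.8438]  K=[0.6270 0.0274; 0.0624 0.5660; -0.0605 -0.0112]  nu=[4.1048, -0.7337]  x^+=[1.1600, -0.6762, 1.3151]  P^+=[0.2747 0.0865 -0.1698; 0.0865 0.2277 -0.0373; -0.1698 -0.0373 0.6777]
step 3: x^-=[0.9917, -0.3183, 1.1024]  P^-=[0.5904 0.1251 -0.1793; 0.1251 0.4953 -0.0469; -0.1793 -0.0469 0.5494]  S=[0.8768 -0.0074; -0.0074 0.8394]  K=[0.6107 0.0278; 0.0571 0.5638; -0.0655 -0.0180]  nu=[-2.2778, 3.9368]  x^+=[-0.2896, 1.7710, 1.1807]  P^+=[0.2630 0.0839 -0.1439; 0.0839 0.2262 -0.0354; -0.1439 -0.0354 0.5454]
step 4: x^-=[-0.3779, 1.2820, 1.0601]  P^-=[0.5656 0.1193 -0.1430; 0.1193 0.4932 -0.0415; -0.1430 -0.0415 0.4686]  S=[0.8650 -0.0089; -0.0089 0.8386]  K=[0.6002 0.0272; 0.0538 0.5631; -0.0451 -0.0192]  nu=[4.2147, -0.1900]  x^+=[2.1467, 1.4017, 0.8739]  P^+=[0.2537 0.0815 -0.1193; 0.0815 0.2253 -0.0305; -0.1193 -0.0305 0.4665]

innov = [4.2147, -0.1900]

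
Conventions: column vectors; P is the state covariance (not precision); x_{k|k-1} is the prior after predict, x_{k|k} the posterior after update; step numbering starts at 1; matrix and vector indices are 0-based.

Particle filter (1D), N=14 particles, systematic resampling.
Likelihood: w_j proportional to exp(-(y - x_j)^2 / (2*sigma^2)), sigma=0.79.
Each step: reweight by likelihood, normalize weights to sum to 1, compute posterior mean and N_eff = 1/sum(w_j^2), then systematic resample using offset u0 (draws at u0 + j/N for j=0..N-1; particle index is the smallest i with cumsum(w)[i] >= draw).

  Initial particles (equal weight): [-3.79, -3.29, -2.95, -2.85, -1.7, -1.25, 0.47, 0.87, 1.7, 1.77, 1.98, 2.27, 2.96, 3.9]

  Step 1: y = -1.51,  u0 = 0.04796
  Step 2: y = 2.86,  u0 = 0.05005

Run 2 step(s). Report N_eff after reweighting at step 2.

N_eff = 6.4368

step 1: w=[0.0062, 0.0317, 0.0761, 0.0951, 0.3894, 0.3797, 0.0173, 0.0043, 0.0001, 0.0001, 0.0000, 0.0000, 0.0000, 0.0000]  mean=-1.7477  Neff=3.2053  idx=[2, 3, 3, 4, 4, 4, 4, 4, 5, 5, 5, 5, 5, 5]
step 2: w=[0.0000, 0.0000, 0.0000, 0.0071, 0.0071, 0.0071, 0.0071, 0.0071, 0.1608, 0.1608, 0.1608, 0.1608, 0.1608, 0.1608]  mean=-1.2659  Neff=6.4368  idx=[8, 8, 8, 9, 9, 10, 10, 11, 11, 12, 12, 12, 13, 13]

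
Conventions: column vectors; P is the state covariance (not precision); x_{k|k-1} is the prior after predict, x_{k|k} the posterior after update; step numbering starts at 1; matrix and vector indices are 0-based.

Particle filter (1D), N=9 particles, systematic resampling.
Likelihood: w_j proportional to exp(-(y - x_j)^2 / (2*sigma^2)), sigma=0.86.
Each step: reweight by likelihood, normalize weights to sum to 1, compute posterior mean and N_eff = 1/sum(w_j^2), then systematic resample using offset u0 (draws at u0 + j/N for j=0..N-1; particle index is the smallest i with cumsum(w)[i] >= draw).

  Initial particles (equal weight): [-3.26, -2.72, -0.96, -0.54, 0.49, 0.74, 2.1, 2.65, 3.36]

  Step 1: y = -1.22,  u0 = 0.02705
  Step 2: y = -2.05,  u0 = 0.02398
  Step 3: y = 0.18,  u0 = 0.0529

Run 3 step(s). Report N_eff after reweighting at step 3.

N_eff = 7.5070

step 1: w=[0.0275, 0.1003, 0.4384, 0.3357, 0.0636, 0.0342, 0.0003, 0.0000, 0.0000]  mean=-0.9076  Neff=3.1157  idx=[0, 2, 2, 2, 2, 3, 3, 3, 4]
step 2: w=[0.1319, 0.1589, 0.1589, 0.1589, 0.1589, 0.0760, 0.0760, 0.0760, 0.0045]  mean=-1.1610  Neff=7.3662  idx=[0, 1, 1, 2, 3, 3, 4, 5, 6]
step 3: w=[0.0001, 0.1065, 0.1065, 0.1065, 0.1065, 0.1065, 0.1065, 0.1805, 0.1805]  mean=-0.8085  Neff=7.5070  idx=[1, 2, 3, 4, 5, 6, 7, 8, 8]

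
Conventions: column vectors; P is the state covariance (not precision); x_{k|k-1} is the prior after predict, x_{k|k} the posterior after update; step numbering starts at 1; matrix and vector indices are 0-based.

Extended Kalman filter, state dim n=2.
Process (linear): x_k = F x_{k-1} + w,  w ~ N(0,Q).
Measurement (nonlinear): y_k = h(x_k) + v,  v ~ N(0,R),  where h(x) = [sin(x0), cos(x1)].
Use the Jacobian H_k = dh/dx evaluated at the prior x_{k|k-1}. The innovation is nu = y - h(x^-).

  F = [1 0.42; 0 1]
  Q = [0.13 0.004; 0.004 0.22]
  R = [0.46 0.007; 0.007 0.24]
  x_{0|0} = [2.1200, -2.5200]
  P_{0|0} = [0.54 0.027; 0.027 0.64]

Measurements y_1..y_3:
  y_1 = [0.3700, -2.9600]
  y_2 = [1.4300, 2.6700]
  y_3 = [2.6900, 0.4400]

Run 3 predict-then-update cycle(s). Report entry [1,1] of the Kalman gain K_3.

K[1,1] = 0.4130

step 1: x^-=[1.0616, -2.5200]  P^-=[0.8056 0.2998; 0.2998 0.8600]  H_jac=[0.4875 0.0000; 0.0000 0.5823]  S=[0.6514 0.0921; 0.0921 0.5316]  K=[0.5704 0.2296; 0.0934 0.9258]  nu=[-0.5031, -2.1470]  x^+=[0.2817, -4.5548]  P^+=[0.5415 0.1015; 0.1015 0.3827]
step 2: x^-=[-1.6313, -4.5548]  P^-=[0.8243 0.2662; 0.2662 0.6027]  H_jac=[-0.0605 0.0000; 0.0000 -0.9876]  S=[0.4630 0.0229; 0.0229 0.8278]  K=[-0.0921 -0.3150; 0.0008 -0.7190]  nu=[2.4282, 2.8269]  x^+=[-2.7454, -6.5855]  P^+=[0.7368 0.0772; 0.0772 0.1747]
step 3: x^-=[-5.5113, -6.5855]  P^-=[0.9625 0.1546; 0.1546 0.3947]  H_jac=[0.7166 0.0000; 0.0000 0.2977]  S=[0.9543 0.0400; 0.0400 0.2750]  K=[0.7202 0.0627; 0.0988 0.4130]  nu=[1.9925, -0.5146]  x^+=[-4.1086, -6.6012]  P^+=[0.4629 0.0674; 0.0674 0.3352]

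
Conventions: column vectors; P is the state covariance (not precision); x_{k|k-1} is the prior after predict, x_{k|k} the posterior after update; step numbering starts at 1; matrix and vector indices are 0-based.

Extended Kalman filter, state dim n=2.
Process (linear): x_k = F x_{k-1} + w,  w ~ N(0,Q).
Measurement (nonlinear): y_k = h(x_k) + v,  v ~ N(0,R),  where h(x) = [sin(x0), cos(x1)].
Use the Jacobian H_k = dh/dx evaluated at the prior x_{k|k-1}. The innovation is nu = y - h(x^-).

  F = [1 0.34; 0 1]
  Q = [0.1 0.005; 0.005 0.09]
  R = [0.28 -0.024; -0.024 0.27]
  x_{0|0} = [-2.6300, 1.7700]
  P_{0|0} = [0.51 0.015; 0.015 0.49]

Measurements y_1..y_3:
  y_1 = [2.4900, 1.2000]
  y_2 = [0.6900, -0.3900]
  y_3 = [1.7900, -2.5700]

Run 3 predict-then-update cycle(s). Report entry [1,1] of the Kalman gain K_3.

step 1: x^-=[-2.0282, 1.7700]  P^-=[0.6768 0.1866; 0.1866 0.5800]  H_jac=[-0.4416 0.0000; 0.0000 -0.9802]  S=[0.4120 0.0568; 0.0568 0.8273]  K=[-0.7017 -0.1729; -0.1063 -0.6799]  nu=[3.3872, 1.3979]  x^+=[-4.6466, 0.4594]  P^+=[0.4355 0.0305; 0.0305 0.1847]
step 2: x^-=[-4.4904, 0.4594]  P^-=[0.5775 0.0982; 0.0982 0.2747]  H_jac=[-0.2201 0.0000; 0.0000 -0.4434]  S=[0.3080 -0.0144; -0.0144 0.3240]  K=[-0.4200 -0.1531; -0.0880 -0.3798]  nu=[-0.2855, -1.2863]  x^+=[-4.1736, 0.9731]  P^+=[0.5175 0.0705; 0.0705 0.2265]
step 3: x^-=[-3.8427, 0.9731]  P^-=[0.6916 0.1525; 0.1525 0.3165]  H_jac=[-0.7641 0.0000; 0.0000 -0.8267]  S=[0.6838 0.0723; 0.0723 0.4863]  K=[-0.7573 -0.1466; -0.1153 -0.5209]  nu=[1.1449, -3.1327]  x^+=[-4.2505, 2.4729]  P^+=[0.2729 0.0259; 0.0259 0.1668]

K[1,1] = -0.5209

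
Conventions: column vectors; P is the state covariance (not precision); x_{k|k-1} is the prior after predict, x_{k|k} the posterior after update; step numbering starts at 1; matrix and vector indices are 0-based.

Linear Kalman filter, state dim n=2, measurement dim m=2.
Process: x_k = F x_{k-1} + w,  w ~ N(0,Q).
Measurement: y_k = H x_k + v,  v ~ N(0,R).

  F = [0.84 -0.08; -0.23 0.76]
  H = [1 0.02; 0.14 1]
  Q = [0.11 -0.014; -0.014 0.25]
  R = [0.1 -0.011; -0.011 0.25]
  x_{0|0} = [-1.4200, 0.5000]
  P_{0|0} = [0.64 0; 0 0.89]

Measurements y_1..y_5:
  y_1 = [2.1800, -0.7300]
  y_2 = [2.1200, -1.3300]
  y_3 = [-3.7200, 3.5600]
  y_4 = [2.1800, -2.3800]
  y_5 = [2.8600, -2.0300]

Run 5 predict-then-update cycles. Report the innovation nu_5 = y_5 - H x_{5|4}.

step 1: x^-=[-1.2328, 0.7066]  P^-=[0.5673 -0.1918; -0.1918 0.7979]  S=[0.6599 -0.1079; -0.1079 1.0053]  K=[0.8505 -0.0205; -0.1435 0.7516]  nu=[3.3987, -1.2640]  x^+=[1.6835, -0.7311]  P^+=[0.0858 -0.0265; -0.0265 0.1932]
step 2: x^-=[1.4726, -0.9428]  P^-=[0.1753 -0.0597; -0.0597 0.3754]  S=[0.2731 -0.0388; -0.0388 0.6121]  K=[0.6352 -0.0172; -0.1069 0.5928]  nu=[0.6663, -0.5934]  x^+=[1.9060, -1.3658]  P^+=[0.0641 -0.0203; -0.0203 0.1522]
step 3: x^-=[1.7103, -1.4764]  P^-=[0.1589 -0.0489; -0.0489 0.3484]  S=[0.2571 -0.0309; -0.0309 0.5878]  K=[0.6127 -0.0132; -0.0941 0.5761]  nu=[-5.4008, 4.7969]  x^+=[-1.6625, 1.7954]  P^+=[0.0618 -0.0187; -0.0187 0.1477]
step 4: x^-=[-1.5402, 1.7469]  P^-=[0.1571 -0.0472; -0.0472 0.3451]  S=[0.2553 -0.0294; -0.0294 0.5850]  K=[0.6100 -0.0124; -0.0916 0.5740]  nu=[3.6852, -3.9113]  x^+=[0.7565, -0.8361]  P^+=[0.0615 -0.0184; -0.0184 0.1471]
step 5: x^-=[0.7023, -0.8094]  P^-=[0.1568 -0.0469; -0.0469 0.3447]  S=[0.2551 -0.0292; -0.0292 0.5846]  K=[0.6097 -0.0123; -0.0912 0.5738]  nu=[2.1739, -1.3189]  x^+=[2.0439, -1.7645]  P^+=[0.0615 -0.0184; -0.0184 0.1470]

innov = [2.1739, -1.3189]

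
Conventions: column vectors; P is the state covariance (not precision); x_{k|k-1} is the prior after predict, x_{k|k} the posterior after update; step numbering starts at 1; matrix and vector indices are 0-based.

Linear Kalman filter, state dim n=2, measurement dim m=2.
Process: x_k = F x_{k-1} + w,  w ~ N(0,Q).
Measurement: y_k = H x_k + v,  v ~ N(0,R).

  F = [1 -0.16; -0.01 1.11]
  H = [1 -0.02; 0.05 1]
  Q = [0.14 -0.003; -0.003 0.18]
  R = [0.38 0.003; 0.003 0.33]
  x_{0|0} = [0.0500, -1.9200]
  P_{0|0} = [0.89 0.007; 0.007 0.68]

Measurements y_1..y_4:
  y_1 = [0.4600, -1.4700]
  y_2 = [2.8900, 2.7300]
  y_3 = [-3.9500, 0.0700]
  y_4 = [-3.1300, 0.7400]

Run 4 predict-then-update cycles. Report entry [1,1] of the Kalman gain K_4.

step 1: x^-=[0.3572, -2.1317]  P^-=[1.0452 -0.1249; -0.1249 1.0178]  S=[1.4306 -0.0899; -0.0899 1.3379]  K=[0.7320 -0.0051; -0.0543 0.7524]  nu=[0.0602, 0.6438]  x^+=[0.3979, -1.6505]  P^+=[0.2779 -0.0134; -0.0134 0.2488]
step 2: x^-=[0.6620, -1.8361]  P^-=[0.4285 -0.0648; -0.0648 0.4869]  S=[0.8113 -0.0501; -0.0501 0.8115]  K=[0.5285 -0.0209; -0.0553 0.5926]  nu=[2.1912, 4.5330]  x^+=[1.7254, 0.7288]  P^+=[0.2005 -0.0153; -0.0153 0.1962]
step 3: x^-=[1.6088, 0.7917]  P^-=[0.3504 -0.0569; -0.0569 0.4220]  S=[0.7328 -0.0447; -0.0447 0.7472]  K=[0.4782 -0.0240; -0.0551 0.5577]  nu=[-5.5430, -0.8022]  x^+=[-1.0226, 0.6497]  P^+=[0.1813 -0.0156; -0.0156 0.1847]
step 4: x^-=[-1.1266, 0.7314]  P^-=[0.3310 -0.0549; -0.0549 0.4079]  S=[0.7134 -0.0435; -0.0435 0.7332]  K=[0.4641 -0.0248; -0.0549 0.5493]  nu=[-1.9888, 0.0649]  x^+=[-2.0511, 0.8763]  P^+=[0.1760 -0.0156; -0.0156 0.1819]

K[1,1] = 0.5493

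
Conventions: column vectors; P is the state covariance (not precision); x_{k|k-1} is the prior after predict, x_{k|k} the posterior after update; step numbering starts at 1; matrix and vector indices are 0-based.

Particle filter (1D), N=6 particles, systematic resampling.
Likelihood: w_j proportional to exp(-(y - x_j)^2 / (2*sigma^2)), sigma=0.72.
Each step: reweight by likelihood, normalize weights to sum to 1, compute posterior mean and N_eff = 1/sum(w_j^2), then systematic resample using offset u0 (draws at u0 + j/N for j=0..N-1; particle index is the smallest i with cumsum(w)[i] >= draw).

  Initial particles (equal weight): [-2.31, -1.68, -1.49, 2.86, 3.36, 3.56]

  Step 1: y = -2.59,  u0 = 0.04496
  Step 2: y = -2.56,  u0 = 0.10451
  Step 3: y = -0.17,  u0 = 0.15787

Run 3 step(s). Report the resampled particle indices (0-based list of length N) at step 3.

resampled_idx = [3, 5, 5, 5, 5, 5]

step 1: w=[0.5492, 0.2665, 0.1844, 0.0000, 0.0000, 0.0000]  mean=-1.9909  Neff=2.4596  idx=[0, 0, 0, 0, 1, 2]
step 2: w=[0.2060, 0.2060, 0.2060, 0.2060, 0.1037, 0.0725]  mean=-2.1852  Neff=5.3856  idx=[0, 1, 2, 2, 3, 5]
step 3: w=[0.0489, 0.0489, 0.0489, 0.0489, 0.0489, 0.7553]  mean=-1.6907  Neff=1.7169  idx=[3, 5, 5, 5, 5, 5]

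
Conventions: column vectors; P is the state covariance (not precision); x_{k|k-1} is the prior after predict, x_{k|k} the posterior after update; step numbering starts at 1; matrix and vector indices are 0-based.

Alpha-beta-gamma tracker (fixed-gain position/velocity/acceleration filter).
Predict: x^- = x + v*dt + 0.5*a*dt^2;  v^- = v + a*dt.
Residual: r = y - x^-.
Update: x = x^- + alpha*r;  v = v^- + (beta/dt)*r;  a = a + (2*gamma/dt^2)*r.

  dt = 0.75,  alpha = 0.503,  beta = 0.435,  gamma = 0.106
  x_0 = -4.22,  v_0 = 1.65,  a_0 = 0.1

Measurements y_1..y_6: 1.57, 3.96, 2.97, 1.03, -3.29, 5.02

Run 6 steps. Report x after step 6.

step 1: x_pred=-2.9544  r=4.5244  x^+=-0.6786  v^+=4.3491  a^+=1.8052
step 2: x_pred=3.0909  r=0.8691  x^+=3.5281  v^+=6.2071  a^+=2.1327
step 3: x_pred=8.7832  r=-5.8132  x^+=5.8592  v^+=4.4350  a^+=-0.0582
step 4: x_pred=9.1690  r=-8.1390  x^+=5.0751  v^+=-0.3293  a^+=-3.1257
step 5: x_pred=3.9490  r=-7.2390  x^+=0.3078  v^+=-6.8722  a^+=-5.8540
step 6: x_pred=-6.4928  r=11.5128  x^+=-0.7019  v^+=-4.5853  a^+=-1.5149

x_post = -0.7019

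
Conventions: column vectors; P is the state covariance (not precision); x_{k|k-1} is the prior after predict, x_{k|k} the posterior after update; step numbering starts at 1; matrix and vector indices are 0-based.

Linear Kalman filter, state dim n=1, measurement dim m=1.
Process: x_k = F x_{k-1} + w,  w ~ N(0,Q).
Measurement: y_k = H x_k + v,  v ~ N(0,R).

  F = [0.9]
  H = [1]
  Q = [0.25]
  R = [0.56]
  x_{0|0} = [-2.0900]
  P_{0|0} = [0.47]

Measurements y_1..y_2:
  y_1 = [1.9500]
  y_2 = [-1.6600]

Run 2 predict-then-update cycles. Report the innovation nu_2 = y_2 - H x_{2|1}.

innov = [-1.7934]

step 1: x^-=[-1.8810]  P^-=[0.6307]  S=[1.1907]  K=[0.5297]  nu=[3.8310]  x^+=[0.1482]  P^+=[0.2966]
step 2: x^-=[0.1334]  P^-=[0.4903]  S=[1.0503]  K=[0.4668]  nu=[-1.7934]  x^+=[-0.7038]  P^+=[0.2614]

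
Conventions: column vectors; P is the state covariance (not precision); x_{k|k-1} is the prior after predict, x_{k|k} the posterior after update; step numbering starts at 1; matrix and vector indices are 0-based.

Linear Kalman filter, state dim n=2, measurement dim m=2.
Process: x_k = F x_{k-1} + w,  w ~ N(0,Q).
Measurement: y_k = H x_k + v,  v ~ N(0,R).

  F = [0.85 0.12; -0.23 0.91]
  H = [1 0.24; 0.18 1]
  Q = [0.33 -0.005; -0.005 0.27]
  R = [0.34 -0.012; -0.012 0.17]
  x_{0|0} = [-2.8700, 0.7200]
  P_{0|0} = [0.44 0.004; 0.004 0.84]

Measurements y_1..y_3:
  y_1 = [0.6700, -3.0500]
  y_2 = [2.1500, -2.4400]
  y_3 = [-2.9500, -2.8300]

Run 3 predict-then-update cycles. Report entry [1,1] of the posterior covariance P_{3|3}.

step 1: x^-=[-2.3531, 1.3153]  P^-=[0.6608 0.0037; 0.0037 0.9872]  S=[1.0594 0.3477; 0.3477 1.1799]  K=[0.6537 -0.0887; -0.0528 0.8528]  nu=[2.7074, -3.9417]  x^+=[-0.2337, -2.1890]  P^+=[0.2391 -0.0660; -0.0660 0.1575]
step 2: x^-=[-0.4613, -1.9382]  P^-=[0.4916 -0.0838; -0.0838 0.4407]  S=[0.8168 0.0949; 0.0949 0.5964]  K=[0.5872 -0.0855; -0.0570 0.7226]  nu=[3.0765, -0.4187]  x^+=[1.3810, -2.4162]  P^+=[0.2151 -0.0603; -0.0603 0.1344]
step 3: x^-=[0.8839, -2.5163]  P^-=[0.4751 -0.0774; -0.0774 0.4179]  S=[0.8020 0.0931; 0.0931 0.5754]  K=[0.5784 -0.0794; -0.0539 0.7108]  nu=[-3.2300, -0.4728]  x^+=[-0.9468, -2.6782]  P^+=[0.2117 -0.0585; -0.0585 0.1320]

P_post[1,1] = 0.1320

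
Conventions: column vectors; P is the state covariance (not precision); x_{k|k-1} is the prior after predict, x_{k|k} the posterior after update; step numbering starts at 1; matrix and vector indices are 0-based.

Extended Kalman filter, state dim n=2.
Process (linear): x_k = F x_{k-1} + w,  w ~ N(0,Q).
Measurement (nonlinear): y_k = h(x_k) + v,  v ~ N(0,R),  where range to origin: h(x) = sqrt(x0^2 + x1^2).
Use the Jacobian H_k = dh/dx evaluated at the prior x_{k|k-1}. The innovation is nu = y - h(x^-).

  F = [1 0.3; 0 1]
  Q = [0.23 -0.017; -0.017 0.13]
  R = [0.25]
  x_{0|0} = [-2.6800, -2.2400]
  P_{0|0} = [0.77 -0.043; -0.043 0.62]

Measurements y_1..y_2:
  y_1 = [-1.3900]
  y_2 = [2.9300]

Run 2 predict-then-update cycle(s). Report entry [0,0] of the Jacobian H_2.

H_jac[0,0] = 0.9844

step 1: x^-=[-3.3520, -2.2400]  P^-=[1.0300 0.1260; 0.1260 0.7500]  H_jac=[-0.8314 -0.5556]  S=[1.3100]  K=[-0.7072; -0.3981]  nu=[-5.4216]  x^+=[0.4820, -0.0818]  P^+=[0.3749 -0.2428; -0.2428 0.5424]
step 2: x^-=[0.4575, -0.0818]  P^-=[0.5080 -0.0971; -0.0971 0.6724]  H_jac=[0.9844 -0.1760]  S=[0.7967]  K=[0.6491; -0.2684]  nu=[2.4653]  x^+=[2.0577, -0.7436]  P^+=[0.1723 0.0418; 0.0418 0.6150]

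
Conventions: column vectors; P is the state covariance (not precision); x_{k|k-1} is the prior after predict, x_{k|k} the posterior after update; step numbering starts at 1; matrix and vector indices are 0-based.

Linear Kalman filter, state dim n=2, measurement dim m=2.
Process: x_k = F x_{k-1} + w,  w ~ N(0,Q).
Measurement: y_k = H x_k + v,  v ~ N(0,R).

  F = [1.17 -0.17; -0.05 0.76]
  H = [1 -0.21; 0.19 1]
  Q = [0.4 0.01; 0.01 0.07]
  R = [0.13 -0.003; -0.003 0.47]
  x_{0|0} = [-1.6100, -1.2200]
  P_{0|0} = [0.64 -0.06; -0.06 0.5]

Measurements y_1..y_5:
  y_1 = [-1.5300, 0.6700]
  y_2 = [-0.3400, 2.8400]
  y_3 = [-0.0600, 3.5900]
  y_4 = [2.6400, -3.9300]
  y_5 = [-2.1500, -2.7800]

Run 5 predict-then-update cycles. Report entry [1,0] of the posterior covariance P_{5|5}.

step 1: x^-=[-1.6763, -0.8467]  P^-=[1.3144 -0.1459; -0.1459 0.3650]  S=[1.5218 0.0300; 0.0300 0.8270]  K=[0.8820 0.0935; -0.1544 0.4134]  nu=[-0.0315, 1.8352]  x^+=[-1.5324, -0.0832]  P^+=[0.1183 0.0188; 0.0188 0.1912]
step 2: x^-=[-1.7788, 0.0134]  P^-=[0.5600 -0.0047; -0.0047 0.1793]  S=[0.6999 0.0612; 0.0612 0.6677]  K=[0.7946 0.0794; -0.0846 0.2749]  nu=[1.4416, 3.1645]  x^+=[-0.3819, 0.7615]  P^+=[0.1062 0.0148; 0.0148 0.1267]
step 3: x^-=[-0.5763, 0.5979]  P^-=[0.5431 0.0007; 0.0007 0.1423]  S=[0.6791 0.0710; 0.0710 0.6322]  K=[0.7917 0.0755; -0.0673 0.2329]  nu=[0.6418, 3.1016]  x^+=[0.1658, 1.2769]  P^+=[0.1054 0.0131; 0.0131 0.1072]
step 4: x^-=[-0.0230, 0.9622]  P^-=[0.5422 0.0017; 0.0017 0.1312]  S=[0.6773 0.0741; 0.0741 0.6214]  K=[0.7919 0.0741; -0.0621 0.2190]  nu=[2.8651, -4.8878]  x^+=[1.8838, -0.2864]  P^+=[0.1053 0.0124; 0.0124 0.1008]
step 5: x^-=[2.2528, -0.3118]  P^-=[0.5422 0.0020; 0.0020 0.1275]  S=[0.6770 0.0751; 0.0751 0.6178]  K=[0.7921 0.0736; -0.0604 0.2144]  nu=[-4.4683, -2.8962]  x^+=[-1.4997, -0.6626]  P^+=[0.1053 0.0122; 0.0122 0.0986]

P_post[1,0] = 0.0122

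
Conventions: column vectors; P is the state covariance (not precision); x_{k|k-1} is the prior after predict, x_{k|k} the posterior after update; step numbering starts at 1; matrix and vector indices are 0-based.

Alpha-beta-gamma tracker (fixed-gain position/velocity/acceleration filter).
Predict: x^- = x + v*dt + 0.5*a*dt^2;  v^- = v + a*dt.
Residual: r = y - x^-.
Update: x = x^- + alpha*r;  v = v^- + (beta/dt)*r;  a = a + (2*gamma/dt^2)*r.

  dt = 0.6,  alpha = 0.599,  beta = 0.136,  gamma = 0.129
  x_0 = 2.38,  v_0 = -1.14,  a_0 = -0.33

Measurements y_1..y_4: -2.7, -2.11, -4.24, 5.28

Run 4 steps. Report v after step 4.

step 1: x_pred=1.6366  r=-4.3366  x^+=-0.9610  v^+=-2.3210  a^+=-3.4379
step 2: x_pred=-2.9724  r=0.8624  x^+=-2.4558  v^+=-4.1882  a^+=-2.8198
step 3: x_pred=-5.4763  r=1.2363  x^+=-4.7358  v^+=-5.5999  a^+=-1.9338
step 4: x_pred=-8.4438  r=13.7238  x^+=-0.2232  v^+=-3.6494  a^+=7.9016

v_post = -3.6494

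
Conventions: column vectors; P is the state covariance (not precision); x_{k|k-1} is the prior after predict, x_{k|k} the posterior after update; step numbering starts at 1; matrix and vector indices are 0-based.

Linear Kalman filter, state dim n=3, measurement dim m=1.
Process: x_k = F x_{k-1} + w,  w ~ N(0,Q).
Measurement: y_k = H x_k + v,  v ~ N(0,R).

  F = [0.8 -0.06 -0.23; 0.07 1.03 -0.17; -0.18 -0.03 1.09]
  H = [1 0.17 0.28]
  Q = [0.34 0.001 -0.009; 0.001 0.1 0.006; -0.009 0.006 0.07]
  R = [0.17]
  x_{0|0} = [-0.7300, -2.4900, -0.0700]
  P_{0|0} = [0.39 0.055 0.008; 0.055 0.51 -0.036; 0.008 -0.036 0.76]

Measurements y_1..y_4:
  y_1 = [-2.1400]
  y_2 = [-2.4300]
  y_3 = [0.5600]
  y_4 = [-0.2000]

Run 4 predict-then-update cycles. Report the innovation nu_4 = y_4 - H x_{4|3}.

step 1: x^-=[-0.4185, -2.6039, 0.1298]  P^-=[0.6224 0.0731 -0.2461; 0.0731 0.6853 -0.2056; -0.2461 -0.2056 0.9859]  S=[0.7570]  K=[0.7476; 0.1744; -0.0066]  nu=[-1.3152]  x^+=[-1.4018, -2.8333, 0.1385]  P^+=[0.1993 -0.0256 -0.2424; -0.0256 0.6623 -0.2047; -0.2424 -0.2047 0.9858]
step 2: x^-=[-0.9833, -3.0399, 0.4882]  P^-=[0.6081 0.0720 -0.4927; 0.0720 0.9058 -0.4516; -0.4927 -0.4516 1.3565]  S=[0.6162]  K=[0.7828; 0.1616; -0.3078]  nu=[-1.0667]  x^+=[-1.8183, -3.2123, 0.8165]  P^+=[0.2305 -0.0059 -0.3442; -0.0059 0.8897 -0.4210; -0.3442 -0.4210 1.2982]
step 3: x^-=[-1.4497, -3.5748, 1.3137]  P^-=[0.6750 0.1526 -0.6558; 0.1526 1.2373 -0.7754; -0.6558 -0.7754 1.7832]  S=[0.6314]  K=[0.8193; 0.2310; -0.4566]  nu=[2.2496]  x^+=[0.3935, -3.0551, 0.2866]  P^+=[0.2511 0.0331 -0.4196; 0.0331 1.2036 -0.7088; -0.4196 -0.7088 1.6515]
step 4: x^-=[0.4322, -3.1679, 0.3332]  P^-=[0.7241 0.2569 -0.7992; 0.2569 1.6889 -1.1908; -0.7992 -1.1908 2.2527]  S=[0.6459]  K=[0.8422; 0.3260; -0.5742]  nu=[-0.1869]  x^+=[0.2748, -3.2289, 0.4405]  P^+=[0.2660 0.0796 -0.4869; 0.0796 1.6202 -1.0699; -0.4869 -1.0699 2.0398]

innov = [-0.1869]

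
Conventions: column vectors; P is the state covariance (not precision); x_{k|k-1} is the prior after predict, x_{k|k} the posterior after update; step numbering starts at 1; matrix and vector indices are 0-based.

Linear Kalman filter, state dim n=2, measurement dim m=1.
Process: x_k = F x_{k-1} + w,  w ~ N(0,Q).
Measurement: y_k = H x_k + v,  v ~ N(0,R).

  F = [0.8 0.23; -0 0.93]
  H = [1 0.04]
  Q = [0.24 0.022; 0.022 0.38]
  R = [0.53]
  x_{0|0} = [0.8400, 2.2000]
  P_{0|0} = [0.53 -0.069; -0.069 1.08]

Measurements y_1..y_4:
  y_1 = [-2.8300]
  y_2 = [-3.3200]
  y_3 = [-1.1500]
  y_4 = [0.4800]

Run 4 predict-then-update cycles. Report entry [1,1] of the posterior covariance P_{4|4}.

P_post[1,1] = 1.2960

step 1: x^-=[1.1780, 2.0460]  P^-=[0.6109 0.2017; 0.2017 1.3141]  S=[1.1592]  K=[0.5340; 0.2193]  nu=[-4.0898]  x^+=[-1.0060, 1.1490]  P^+=[0.2804 0.0659; 0.0659 1.2583]
step 2: x^-=[-0.5405, 1.0686]  P^-=[0.5103 0.3402; 0.3402 1.4683]  S=[1.0698]  K=[0.4897; 0.3729]  nu=[-2.8222]  x^+=[-1.9225, 0.0162]  P^+=[0.2537 0.1448; 0.1448 1.3196]
step 3: x^-=[-1.5343, 0.0151]  P^-=[0.5255 0.4120; 0.4120 1.5213]  S=[1.0909]  K=[0.4968; 0.4335]  nu=[0.3837]  x^+=[-1.3437, 0.1814]  P^+=[0.2562 0.1771; 0.1771 1.3163]
step 4: x^-=[-1.0332, 0.1687]  P^-=[0.5388 0.4353; 0.4353 1.5185]  S=[1.1060]  K=[0.5029; 0.4485]  nu=[1.5065]  x^+=[-0.2756, 0.8443]  P^+=[0.2591 0.1859; 0.1859 1.2960]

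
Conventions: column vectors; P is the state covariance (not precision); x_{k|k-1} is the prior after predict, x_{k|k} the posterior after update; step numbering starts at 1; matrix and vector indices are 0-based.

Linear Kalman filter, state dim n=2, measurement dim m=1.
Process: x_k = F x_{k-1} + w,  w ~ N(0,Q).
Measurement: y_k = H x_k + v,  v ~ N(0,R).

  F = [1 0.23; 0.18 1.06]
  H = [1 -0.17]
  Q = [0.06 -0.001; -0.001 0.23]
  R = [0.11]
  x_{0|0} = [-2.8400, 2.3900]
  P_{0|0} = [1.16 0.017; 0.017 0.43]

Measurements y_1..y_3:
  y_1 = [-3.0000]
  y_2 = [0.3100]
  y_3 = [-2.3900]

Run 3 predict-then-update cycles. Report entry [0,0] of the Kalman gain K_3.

K[0,0] = 0.7986

step 1: x^-=[-2.2903, 2.0222]  P^-=[1.2506 0.3314; 0.3314 0.7572]  S=[1.2698]  K=[0.9405; 0.1596]  nu=[-0.3659]  x^+=[-2.6345, 1.9638]  P^+=[0.1274 0.1408; 0.1408 0.7249]
step 2: x^-=[-2.1828, 1.6074]  P^-=[0.2905 0.3537; 0.3537 1.1023]  S=[0.3121]  K=[0.7381; 0.5329]  nu=[2.7660]  x^+=[-0.1411, 3.0815]  P^+=[0.1205 0.2309; 0.2309 1.0137]
step 3: x^-=[0.5677, 3.2410]  P^-=[0.3403 0.5222; 0.5222 1.4610]  S=[0.3150]  K=[0.7986; 0.8693]  nu=[-2.4067]  x^+=[-1.3542, 1.1490]  P^+=[0.1394 0.3035; 0.3035 1.2230]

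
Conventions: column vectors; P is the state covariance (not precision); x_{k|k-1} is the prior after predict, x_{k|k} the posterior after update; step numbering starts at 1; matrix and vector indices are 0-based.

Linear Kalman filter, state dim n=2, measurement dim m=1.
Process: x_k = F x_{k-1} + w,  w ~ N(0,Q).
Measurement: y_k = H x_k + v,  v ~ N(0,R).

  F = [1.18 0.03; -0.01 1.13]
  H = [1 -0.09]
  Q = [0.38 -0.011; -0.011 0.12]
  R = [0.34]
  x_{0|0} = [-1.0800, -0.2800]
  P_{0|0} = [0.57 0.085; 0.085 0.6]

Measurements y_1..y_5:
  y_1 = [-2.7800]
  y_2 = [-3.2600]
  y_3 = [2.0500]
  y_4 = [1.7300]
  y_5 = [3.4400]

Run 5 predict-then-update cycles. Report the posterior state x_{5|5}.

x_post = [2.7938, -0.0159]

step 1: x^-=[-1.2828, -0.3056]  P^-=[1.1802 0.1159; 0.1159 0.8843]  S=[1.5065]  K=[0.7765; 0.0241]  nu=[-1.5247]  x^+=[-2.4667, -0.3424]  P^+=[0.2719 0.0877; 0.0877 0.8834]
step 2: x^-=[-2.9210, -0.3622]  P^-=[0.7656 0.1327; 0.1327 1.2461]  S=[1.0918]  K=[0.6903; 0.0188]  nu=[-0.3716]  x^+=[-3.1775, -0.3692]  P^+=[0.2454 0.1185; 0.1185 1.2457]
step 3: x^-=[-3.7605, -0.3854]  P^-=[0.7312 0.1863; 0.1863 1.7079]  S=[1.0515]  K=[0.6794; 0.0310]  nu=[5.7758]  x^+=[0.1637, -0.2064]  P^+=[0.2458 0.1642; 0.1642 1.7069]
step 4: x^-=[0.1870, -0.2349]  P^-=[0.7354 0.2628; 0.2628 2.2959]  S=[1.0467]  K=[0.6800; 0.0537]  nu=[1.5219]  x^+=[1.2219, -0.1532]  P^+=[0.2514 0.2246; 0.2246 2.2929]
step 5: x^-=[1.4372, -0.1853]  P^-=[0.7480 0.3632; 0.3632 3.0427]  S=[1.0473]  K=[0.6830; 0.0853]  nu=[1.9861]  x^+=[2.7938, -0.0159]  P^+=[0.2594 0.3022; 0.3022 3.0351]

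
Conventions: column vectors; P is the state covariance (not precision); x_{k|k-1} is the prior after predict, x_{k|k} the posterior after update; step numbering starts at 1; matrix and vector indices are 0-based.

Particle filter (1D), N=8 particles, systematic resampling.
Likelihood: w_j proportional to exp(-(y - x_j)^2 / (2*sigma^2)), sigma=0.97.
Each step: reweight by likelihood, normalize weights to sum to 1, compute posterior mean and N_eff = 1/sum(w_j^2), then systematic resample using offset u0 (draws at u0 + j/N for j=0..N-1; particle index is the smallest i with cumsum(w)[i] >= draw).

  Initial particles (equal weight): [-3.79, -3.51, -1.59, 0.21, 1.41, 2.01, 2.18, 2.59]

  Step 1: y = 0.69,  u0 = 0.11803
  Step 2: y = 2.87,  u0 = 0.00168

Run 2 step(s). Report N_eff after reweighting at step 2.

step 1: w=[0.0000, 0.0000, 0.0247, 0.3459, 0.2968, 0.1549, 0.1202, 0.0574]  mean=1.1738  Neff=3.9979  idx=[3, 3, 3, 4, 4, 5, 6, 7]
step 2: w=[0.0075, 0.0075, 0.0075, 0.1031, 0.1031, 0.2160, 0.2485, 0.3070]  mean=2.0663  Neff=4.4632  idx=[0, 4, 5, 5, 6, 6, 7, 7]

N_eff = 4.4632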